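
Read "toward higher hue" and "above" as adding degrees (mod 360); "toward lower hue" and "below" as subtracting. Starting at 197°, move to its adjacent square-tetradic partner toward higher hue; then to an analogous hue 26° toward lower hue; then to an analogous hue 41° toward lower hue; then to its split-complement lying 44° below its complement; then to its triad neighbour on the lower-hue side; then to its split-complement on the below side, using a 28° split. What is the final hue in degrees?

+90° (square ↑): 197 + 90 = 287°
−26° (analog 26° ↓): 287 − 26 = 261°
−41° (analog 41° ↓): 261 − 41 = 220°
+136° (split-comp 44° ↓): 220 + 136 = 356°
−120° (triadic ↓): 356 − 120 = 236°
+152° (split-comp 28° ↓): 236 + 152 = 388 → 388 − 360 = 28°

28°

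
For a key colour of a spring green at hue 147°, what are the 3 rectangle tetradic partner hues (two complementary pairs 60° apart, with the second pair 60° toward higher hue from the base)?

207°, 327°, and 27°

A rectangular tetradic uses two complementary pairs 60° apart: offsets 0°, 60°, 180°, 240°.
147 + 60 = 207°
147 + 180 = 327°
147 + 240 = 387 → 387 − 360 = 27°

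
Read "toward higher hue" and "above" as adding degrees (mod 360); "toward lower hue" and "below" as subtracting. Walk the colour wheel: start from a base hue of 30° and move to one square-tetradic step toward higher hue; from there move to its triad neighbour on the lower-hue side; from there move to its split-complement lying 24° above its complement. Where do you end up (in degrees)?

204°

30 + 90 = 120°   (square ↑)
120 − 120 = 0°   (triadic ↓)
0 + 204 = 204°   (split-comp 24° ↑)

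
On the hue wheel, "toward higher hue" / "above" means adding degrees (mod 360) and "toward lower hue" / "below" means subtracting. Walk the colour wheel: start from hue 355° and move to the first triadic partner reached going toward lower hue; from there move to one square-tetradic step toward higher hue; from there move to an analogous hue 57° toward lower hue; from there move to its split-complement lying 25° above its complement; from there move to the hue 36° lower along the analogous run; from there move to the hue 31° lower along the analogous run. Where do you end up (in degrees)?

46°

triadic ↓ −120°: 355 − 120 = 235°
square ↑ +90°: 235 + 90 = 325°
analog 57° ↓ −57°: 325 − 57 = 268°
split-comp 25° ↑ +205°: 268 + 205 = 473 → 473 − 360 = 113°
analog 36° ↓ −36°: 113 − 36 = 77°
analog 31° ↓ −31°: 77 − 31 = 46°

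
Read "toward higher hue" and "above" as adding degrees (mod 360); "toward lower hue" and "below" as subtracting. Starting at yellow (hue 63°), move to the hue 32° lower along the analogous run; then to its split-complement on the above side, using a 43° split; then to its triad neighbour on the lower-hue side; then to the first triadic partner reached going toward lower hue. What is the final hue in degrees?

14°

−32° (analog 32° ↓): 63 − 32 = 31°
+223° (split-comp 43° ↑): 31 + 223 = 254°
−120° (triadic ↓): 254 − 120 = 134°
−120° (triadic ↓): 134 − 120 = 14°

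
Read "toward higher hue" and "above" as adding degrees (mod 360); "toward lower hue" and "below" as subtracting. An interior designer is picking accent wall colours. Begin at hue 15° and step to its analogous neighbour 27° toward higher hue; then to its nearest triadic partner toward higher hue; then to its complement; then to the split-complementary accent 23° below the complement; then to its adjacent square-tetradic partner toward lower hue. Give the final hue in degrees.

49°

15 + 27 = 42°   (analog 27° ↑)
42 + 120 = 162°   (triadic ↑)
162 + 180 = 342°   (complement)
342 + 157 = 499 → 499 − 360 = 139°   (split-comp 23° ↓)
139 − 90 = 49°   (square ↓)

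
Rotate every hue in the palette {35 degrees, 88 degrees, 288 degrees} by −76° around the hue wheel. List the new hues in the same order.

319°, 12°, 212°

35 − 76 = -41 → -41 + 360 = 319°
88 − 76 = 12°
288 − 76 = 212°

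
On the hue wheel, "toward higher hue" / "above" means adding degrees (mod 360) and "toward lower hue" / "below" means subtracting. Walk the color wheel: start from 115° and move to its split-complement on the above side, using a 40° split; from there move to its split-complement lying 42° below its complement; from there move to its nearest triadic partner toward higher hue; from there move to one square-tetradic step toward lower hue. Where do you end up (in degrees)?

split-comp 40° ↑ +220°: 115 + 220 = 335°
split-comp 42° ↓ +138°: 335 + 138 = 473 → 473 − 360 = 113°
triadic ↑ +120°: 113 + 120 = 233°
square ↓ −90°: 233 − 90 = 143°

143°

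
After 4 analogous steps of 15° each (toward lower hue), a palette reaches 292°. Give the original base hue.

352°

4 steps of 15° (toward lower hue) give a net shift of −60°.
Start = end − shift: 292 + 60 = 352°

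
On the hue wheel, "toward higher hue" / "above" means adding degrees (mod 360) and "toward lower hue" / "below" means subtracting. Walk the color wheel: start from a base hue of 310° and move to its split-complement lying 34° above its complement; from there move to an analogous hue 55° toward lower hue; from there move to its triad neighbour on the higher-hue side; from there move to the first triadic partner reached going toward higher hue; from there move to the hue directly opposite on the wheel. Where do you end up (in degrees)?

169°

310 + 214 = 524 → 524 − 360 = 164°   (split-comp 34° ↑)
164 − 55 = 109°   (analog 55° ↓)
109 + 120 = 229°   (triadic ↑)
229 + 120 = 349°   (triadic ↑)
349 + 180 = 529 → 529 − 360 = 169°   (complement)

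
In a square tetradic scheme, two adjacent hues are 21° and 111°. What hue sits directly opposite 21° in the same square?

A square tetradic scheme places four hues 90° apart; opposite corners are 180° apart.
21 + 180 = 201°

201°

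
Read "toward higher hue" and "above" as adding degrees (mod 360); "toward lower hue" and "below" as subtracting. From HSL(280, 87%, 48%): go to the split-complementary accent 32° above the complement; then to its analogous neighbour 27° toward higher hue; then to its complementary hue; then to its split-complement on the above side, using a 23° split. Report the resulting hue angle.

182°

+212° (split-comp 32° ↑): 280 + 212 = 492 → 492 − 360 = 132°
+27° (analog 27° ↑): 132 + 27 = 159°
+180° (complement): 159 + 180 = 339°
+203° (split-comp 23° ↑): 339 + 203 = 542 → 542 − 360 = 182°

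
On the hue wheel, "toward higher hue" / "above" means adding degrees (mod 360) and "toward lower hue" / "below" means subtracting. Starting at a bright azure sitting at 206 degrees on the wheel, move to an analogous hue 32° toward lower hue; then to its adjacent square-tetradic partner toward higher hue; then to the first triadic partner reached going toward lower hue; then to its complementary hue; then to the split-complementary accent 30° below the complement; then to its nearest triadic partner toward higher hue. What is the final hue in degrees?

−32° (analog 32° ↓): 206 − 32 = 174°
+90° (square ↑): 174 + 90 = 264°
−120° (triadic ↓): 264 − 120 = 144°
+180° (complement): 144 + 180 = 324°
+150° (split-comp 30° ↓): 324 + 150 = 474 → 474 − 360 = 114°
+120° (triadic ↑): 114 + 120 = 234°

234°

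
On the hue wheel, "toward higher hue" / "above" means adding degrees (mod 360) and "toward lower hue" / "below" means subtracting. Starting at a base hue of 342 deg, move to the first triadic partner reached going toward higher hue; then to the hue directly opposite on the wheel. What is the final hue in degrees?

282°

342 + 120 = 462 → 462 − 360 = 102°   (triadic ↑)
102 + 180 = 282°   (complement)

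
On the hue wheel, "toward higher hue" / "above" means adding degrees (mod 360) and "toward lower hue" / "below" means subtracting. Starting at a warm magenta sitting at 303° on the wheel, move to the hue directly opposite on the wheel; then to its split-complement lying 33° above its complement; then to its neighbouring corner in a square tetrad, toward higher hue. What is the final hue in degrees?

+180° (complement): 303 + 180 = 483 → 483 − 360 = 123°
+213° (split-comp 33° ↑): 123 + 213 = 336°
+90° (square ↑): 336 + 90 = 426 → 426 − 360 = 66°

66°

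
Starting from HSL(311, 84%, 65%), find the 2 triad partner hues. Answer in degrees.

A triad places three hues 120° apart.
311 + 120 = 431 → 431 − 360 = 71°
311 + 240 = 551 → 551 − 360 = 191°

71° and 191°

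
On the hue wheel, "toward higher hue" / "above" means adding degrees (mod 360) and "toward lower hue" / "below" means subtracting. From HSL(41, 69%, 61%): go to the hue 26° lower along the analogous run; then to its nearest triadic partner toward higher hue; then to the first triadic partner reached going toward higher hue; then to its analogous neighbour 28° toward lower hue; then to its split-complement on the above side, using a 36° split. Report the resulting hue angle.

83°

−26° (analog 26° ↓): 41 − 26 = 15°
+120° (triadic ↑): 15 + 120 = 135°
+120° (triadic ↑): 135 + 120 = 255°
−28° (analog 28° ↓): 255 − 28 = 227°
+216° (split-comp 36° ↑): 227 + 216 = 443 → 443 − 360 = 83°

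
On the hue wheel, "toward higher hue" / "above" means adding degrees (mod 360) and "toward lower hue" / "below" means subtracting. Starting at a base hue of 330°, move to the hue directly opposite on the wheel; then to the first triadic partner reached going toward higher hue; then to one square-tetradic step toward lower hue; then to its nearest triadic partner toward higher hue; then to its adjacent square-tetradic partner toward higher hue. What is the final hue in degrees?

30°

complement +180°: 330 + 180 = 510 → 510 − 360 = 150°
triadic ↑ +120°: 150 + 120 = 270°
square ↓ −90°: 270 − 90 = 180°
triadic ↑ +120°: 180 + 120 = 300°
square ↑ +90°: 300 + 90 = 390 → 390 − 360 = 30°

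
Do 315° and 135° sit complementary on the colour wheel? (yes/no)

yes

Angular distance: |315 − 135| = 180 = 180°.
Complementary requires 180°.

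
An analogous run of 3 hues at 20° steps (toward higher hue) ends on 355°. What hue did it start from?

2 steps of 20° (toward higher hue) give a net shift of +40°.
Start = end − shift: 355 − 40 = 315°

315°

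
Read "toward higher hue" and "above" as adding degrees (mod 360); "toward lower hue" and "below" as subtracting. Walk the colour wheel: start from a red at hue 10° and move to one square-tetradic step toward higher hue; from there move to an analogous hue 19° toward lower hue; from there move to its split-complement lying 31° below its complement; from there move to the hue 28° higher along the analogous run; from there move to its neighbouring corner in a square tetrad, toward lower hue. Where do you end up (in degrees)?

square ↑ +90°: 10 + 90 = 100°
analog 19° ↓ −19°: 100 − 19 = 81°
split-comp 31° ↓ +149°: 81 + 149 = 230°
analog 28° ↑ +28°: 230 + 28 = 258°
square ↓ −90°: 258 − 90 = 168°

168°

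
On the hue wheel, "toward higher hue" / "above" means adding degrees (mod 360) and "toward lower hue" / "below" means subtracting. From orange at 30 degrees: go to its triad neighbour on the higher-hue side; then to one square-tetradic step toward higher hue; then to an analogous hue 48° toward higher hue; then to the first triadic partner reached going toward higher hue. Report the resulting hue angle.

48°

triadic ↑ +120°: 30 + 120 = 150°
square ↑ +90°: 150 + 90 = 240°
analog 48° ↑ +48°: 240 + 48 = 288°
triadic ↑ +120°: 288 + 120 = 408 → 408 − 360 = 48°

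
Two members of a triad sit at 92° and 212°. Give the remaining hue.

A triad spaces three hues 120° apart.
The full set is {92°, 212°, 332°}.

332°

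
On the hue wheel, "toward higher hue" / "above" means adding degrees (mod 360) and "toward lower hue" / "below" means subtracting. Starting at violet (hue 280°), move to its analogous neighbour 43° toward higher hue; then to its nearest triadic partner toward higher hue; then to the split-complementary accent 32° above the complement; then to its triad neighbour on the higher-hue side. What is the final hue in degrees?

+43° (analog 43° ↑): 280 + 43 = 323°
+120° (triadic ↑): 323 + 120 = 443 → 443 − 360 = 83°
+212° (split-comp 32° ↑): 83 + 212 = 295°
+120° (triadic ↑): 295 + 120 = 415 → 415 − 360 = 55°

55°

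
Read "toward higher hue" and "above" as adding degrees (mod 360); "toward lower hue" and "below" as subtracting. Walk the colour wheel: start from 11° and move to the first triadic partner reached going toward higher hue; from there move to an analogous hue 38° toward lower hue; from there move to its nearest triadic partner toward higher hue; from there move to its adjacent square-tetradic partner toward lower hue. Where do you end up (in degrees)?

+120° (triadic ↑): 11 + 120 = 131°
−38° (analog 38° ↓): 131 − 38 = 93°
+120° (triadic ↑): 93 + 120 = 213°
−90° (square ↓): 213 − 90 = 123°

123°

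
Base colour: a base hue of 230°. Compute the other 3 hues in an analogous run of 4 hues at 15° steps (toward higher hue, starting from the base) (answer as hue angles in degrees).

Analogous hues sit every 15° along the wheel.
230 + 15 = 245°
230 + 30 = 260°
230 + 45 = 275°

245°, 260°, and 275°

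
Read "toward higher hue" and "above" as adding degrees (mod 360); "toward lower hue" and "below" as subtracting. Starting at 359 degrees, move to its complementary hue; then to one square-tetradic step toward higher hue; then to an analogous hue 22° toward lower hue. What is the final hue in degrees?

complement +180°: 359 + 180 = 539 → 539 − 360 = 179°
square ↑ +90°: 179 + 90 = 269°
analog 22° ↓ −22°: 269 − 22 = 247°

247°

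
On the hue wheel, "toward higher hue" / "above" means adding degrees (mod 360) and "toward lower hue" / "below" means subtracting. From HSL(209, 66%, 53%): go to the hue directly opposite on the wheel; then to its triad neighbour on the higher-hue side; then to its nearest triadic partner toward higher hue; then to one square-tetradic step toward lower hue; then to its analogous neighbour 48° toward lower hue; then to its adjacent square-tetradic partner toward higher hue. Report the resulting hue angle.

+180° (complement): 209 + 180 = 389 → 389 − 360 = 29°
+120° (triadic ↑): 29 + 120 = 149°
+120° (triadic ↑): 149 + 120 = 269°
−90° (square ↓): 269 − 90 = 179°
−48° (analog 48° ↓): 179 − 48 = 131°
+90° (square ↑): 131 + 90 = 221°

221°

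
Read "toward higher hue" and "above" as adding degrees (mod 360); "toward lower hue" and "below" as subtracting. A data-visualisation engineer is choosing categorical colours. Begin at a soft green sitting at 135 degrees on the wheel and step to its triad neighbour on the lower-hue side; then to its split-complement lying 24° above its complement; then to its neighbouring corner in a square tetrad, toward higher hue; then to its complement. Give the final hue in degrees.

triadic ↓ −120°: 135 − 120 = 15°
split-comp 24° ↑ +204°: 15 + 204 = 219°
square ↑ +90°: 219 + 90 = 309°
complement +180°: 309 + 180 = 489 → 489 − 360 = 129°

129°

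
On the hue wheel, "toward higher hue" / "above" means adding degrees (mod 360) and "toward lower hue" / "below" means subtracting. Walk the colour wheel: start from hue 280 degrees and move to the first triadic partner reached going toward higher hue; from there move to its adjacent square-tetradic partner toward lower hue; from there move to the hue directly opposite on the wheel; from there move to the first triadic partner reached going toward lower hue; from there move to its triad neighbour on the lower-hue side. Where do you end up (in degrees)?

+120° (triadic ↑): 280 + 120 = 400 → 400 − 360 = 40°
−90° (square ↓): 40 − 90 = -50 → -50 + 360 = 310°
+180° (complement): 310 + 180 = 490 → 490 − 360 = 130°
−120° (triadic ↓): 130 − 120 = 10°
−120° (triadic ↓): 10 − 120 = -110 → -110 + 360 = 250°

250°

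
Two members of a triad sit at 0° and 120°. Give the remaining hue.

A triad spaces three hues 120° apart.
The full set is {0°, 120°, 240°}.

240°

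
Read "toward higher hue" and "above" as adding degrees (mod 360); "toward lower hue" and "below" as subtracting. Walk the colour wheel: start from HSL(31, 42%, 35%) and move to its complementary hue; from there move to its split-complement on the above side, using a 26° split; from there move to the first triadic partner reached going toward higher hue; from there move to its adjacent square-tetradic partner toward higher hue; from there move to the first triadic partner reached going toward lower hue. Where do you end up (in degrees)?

complement +180°: 31 + 180 = 211°
split-comp 26° ↑ +206°: 211 + 206 = 417 → 417 − 360 = 57°
triadic ↑ +120°: 57 + 120 = 177°
square ↑ +90°: 177 + 90 = 267°
triadic ↓ −120°: 267 − 120 = 147°

147°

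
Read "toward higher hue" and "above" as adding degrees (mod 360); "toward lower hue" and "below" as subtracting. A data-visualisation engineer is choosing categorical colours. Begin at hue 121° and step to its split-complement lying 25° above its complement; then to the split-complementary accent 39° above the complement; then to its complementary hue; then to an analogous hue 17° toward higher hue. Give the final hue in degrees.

121 + 205 = 326°   (split-comp 25° ↑)
326 + 219 = 545 → 545 − 360 = 185°   (split-comp 39° ↑)
185 + 180 = 365 → 365 − 360 = 5°   (complement)
5 + 17 = 22°   (analog 17° ↑)

22°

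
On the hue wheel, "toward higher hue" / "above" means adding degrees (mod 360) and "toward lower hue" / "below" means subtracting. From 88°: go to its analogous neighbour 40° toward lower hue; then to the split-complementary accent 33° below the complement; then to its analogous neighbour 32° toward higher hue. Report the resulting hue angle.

analog 40° ↓ −40°: 88 − 40 = 48°
split-comp 33° ↓ +147°: 48 + 147 = 195°
analog 32° ↑ +32°: 195 + 32 = 227°

227°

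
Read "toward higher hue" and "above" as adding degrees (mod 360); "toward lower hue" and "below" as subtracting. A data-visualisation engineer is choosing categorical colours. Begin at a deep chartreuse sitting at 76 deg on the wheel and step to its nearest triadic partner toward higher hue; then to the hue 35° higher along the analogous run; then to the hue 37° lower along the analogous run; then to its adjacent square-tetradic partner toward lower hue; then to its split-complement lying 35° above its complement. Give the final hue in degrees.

+120° (triadic ↑): 76 + 120 = 196°
+35° (analog 35° ↑): 196 + 35 = 231°
−37° (analog 37° ↓): 231 − 37 = 194°
−90° (square ↓): 194 − 90 = 104°
+215° (split-comp 35° ↑): 104 + 215 = 319°

319°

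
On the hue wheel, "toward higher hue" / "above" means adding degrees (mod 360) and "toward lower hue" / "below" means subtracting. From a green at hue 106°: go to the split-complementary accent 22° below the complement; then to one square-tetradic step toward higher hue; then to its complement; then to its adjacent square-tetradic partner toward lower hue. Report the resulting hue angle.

+158° (split-comp 22° ↓): 106 + 158 = 264°
+90° (square ↑): 264 + 90 = 354°
+180° (complement): 354 + 180 = 534 → 534 − 360 = 174°
−90° (square ↓): 174 − 90 = 84°

84°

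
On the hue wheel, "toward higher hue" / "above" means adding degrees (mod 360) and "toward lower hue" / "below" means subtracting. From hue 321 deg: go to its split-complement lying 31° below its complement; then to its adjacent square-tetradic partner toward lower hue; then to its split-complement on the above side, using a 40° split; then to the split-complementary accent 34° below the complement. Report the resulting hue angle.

26°

+149° (split-comp 31° ↓): 321 + 149 = 470 → 470 − 360 = 110°
−90° (square ↓): 110 − 90 = 20°
+220° (split-comp 40° ↑): 20 + 220 = 240°
+146° (split-comp 34° ↓): 240 + 146 = 386 → 386 − 360 = 26°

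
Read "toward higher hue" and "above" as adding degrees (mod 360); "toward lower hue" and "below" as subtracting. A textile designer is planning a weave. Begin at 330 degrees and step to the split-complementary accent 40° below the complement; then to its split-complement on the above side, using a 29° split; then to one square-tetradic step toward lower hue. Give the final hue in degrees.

229°

split-comp 40° ↓ +140°: 330 + 140 = 470 → 470 − 360 = 110°
split-comp 29° ↑ +209°: 110 + 209 = 319°
square ↓ −90°: 319 − 90 = 229°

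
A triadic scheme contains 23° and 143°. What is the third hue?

A triad spaces three hues 120° apart.
The full set is {23°, 143°, 263°}.

263°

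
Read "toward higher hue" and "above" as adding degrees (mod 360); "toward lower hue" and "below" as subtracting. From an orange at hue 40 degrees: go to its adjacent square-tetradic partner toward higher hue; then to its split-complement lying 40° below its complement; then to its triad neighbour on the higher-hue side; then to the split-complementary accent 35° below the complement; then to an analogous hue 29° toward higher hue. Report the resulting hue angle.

204°

square ↑ +90°: 40 + 90 = 130°
split-comp 40° ↓ +140°: 130 + 140 = 270°
triadic ↑ +120°: 270 + 120 = 390 → 390 − 360 = 30°
split-comp 35° ↓ +145°: 30 + 145 = 175°
analog 29° ↑ +29°: 175 + 29 = 204°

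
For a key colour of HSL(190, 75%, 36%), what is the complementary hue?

The complement sits 180° across the wheel.
190 + 180 = 370 → 370 − 360 = 10°

10°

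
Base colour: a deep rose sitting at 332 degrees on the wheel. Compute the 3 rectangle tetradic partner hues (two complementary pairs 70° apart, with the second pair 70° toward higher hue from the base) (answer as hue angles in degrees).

A rectangular tetradic uses two complementary pairs 70° apart: offsets 0°, 70°, 180°, 250°.
332 + 70 = 402 → 402 − 360 = 42°
332 + 180 = 512 → 512 − 360 = 152°
332 + 250 = 582 → 582 − 360 = 222°

42°, 152° and 222°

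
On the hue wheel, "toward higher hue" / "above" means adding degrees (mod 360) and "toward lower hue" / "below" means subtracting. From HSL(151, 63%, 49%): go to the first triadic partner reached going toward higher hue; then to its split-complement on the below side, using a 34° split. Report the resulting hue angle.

+120° (triadic ↑): 151 + 120 = 271°
+146° (split-comp 34° ↓): 271 + 146 = 417 → 417 − 360 = 57°

57°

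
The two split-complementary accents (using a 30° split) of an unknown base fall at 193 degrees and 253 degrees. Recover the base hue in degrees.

The accents sit 30° either side of the complement, so the complement is their short-arc midpoint on the wheel.
Short-arc midpoint of 193° and 253°: 223°.
Base is 180° from the complement: 223 − 180 = 43°

43°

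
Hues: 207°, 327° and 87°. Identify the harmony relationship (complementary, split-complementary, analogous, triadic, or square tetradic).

triadic

Sort the hues: 87°, 207°, 327°.
Successive gaps around the wheel: 120°, 120°, 120°.
Three hues equally spaced 120° apart form a triad.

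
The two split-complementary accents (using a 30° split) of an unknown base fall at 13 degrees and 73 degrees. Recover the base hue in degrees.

223°

The accents sit 30° either side of the complement, so the complement is their short-arc midpoint on the wheel.
Short-arc midpoint of 13° and 73°: 43°.
Base is 180° from the complement: 43 − 180 = -137 → -137 + 360 = 223°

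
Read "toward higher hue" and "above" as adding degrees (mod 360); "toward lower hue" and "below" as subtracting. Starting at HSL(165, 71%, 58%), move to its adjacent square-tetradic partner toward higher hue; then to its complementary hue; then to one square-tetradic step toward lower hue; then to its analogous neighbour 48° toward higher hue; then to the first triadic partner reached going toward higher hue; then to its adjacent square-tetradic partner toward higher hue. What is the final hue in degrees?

165 + 90 = 255°   (square ↑)
255 + 180 = 435 → 435 − 360 = 75°   (complement)
75 − 90 = -15 → -15 + 360 = 345°   (square ↓)
345 + 48 = 393 → 393 − 360 = 33°   (analog 48° ↑)
33 + 120 = 153°   (triadic ↑)
153 + 90 = 243°   (square ↑)

243°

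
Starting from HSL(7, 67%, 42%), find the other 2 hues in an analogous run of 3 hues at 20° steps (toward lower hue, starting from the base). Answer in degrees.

7 − 20 = -13 → -13 + 360 = 347°
7 − 40 = -33 → -33 + 360 = 327°

347° and 327°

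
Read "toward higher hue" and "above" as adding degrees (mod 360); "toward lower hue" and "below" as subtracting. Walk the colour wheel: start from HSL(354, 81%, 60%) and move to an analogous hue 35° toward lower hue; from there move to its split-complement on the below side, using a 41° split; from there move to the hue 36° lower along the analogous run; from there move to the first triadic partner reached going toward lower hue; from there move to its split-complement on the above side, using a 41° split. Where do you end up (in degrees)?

163°

354 − 35 = 319°   (analog 35° ↓)
319 + 139 = 458 → 458 − 360 = 98°   (split-comp 41° ↓)
98 − 36 = 62°   (analog 36° ↓)
62 − 120 = -58 → -58 + 360 = 302°   (triadic ↓)
302 + 221 = 523 → 523 − 360 = 163°   (split-comp 41° ↑)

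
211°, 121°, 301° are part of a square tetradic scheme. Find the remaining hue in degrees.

31°

A square tetradic scheme places four hues every 90°.
The full set through 121° is {31°, 121°, 211°, 301°}.
Given {121°, 211°, 301°}, the missing hue is 31°.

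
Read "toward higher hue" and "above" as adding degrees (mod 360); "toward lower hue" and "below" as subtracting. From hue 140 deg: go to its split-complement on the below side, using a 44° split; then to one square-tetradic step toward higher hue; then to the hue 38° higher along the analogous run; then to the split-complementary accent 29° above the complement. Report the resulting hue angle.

253°

+136° (split-comp 44° ↓): 140 + 136 = 276°
+90° (square ↑): 276 + 90 = 366 → 366 − 360 = 6°
+38° (analog 38° ↑): 6 + 38 = 44°
+209° (split-comp 29° ↑): 44 + 209 = 253°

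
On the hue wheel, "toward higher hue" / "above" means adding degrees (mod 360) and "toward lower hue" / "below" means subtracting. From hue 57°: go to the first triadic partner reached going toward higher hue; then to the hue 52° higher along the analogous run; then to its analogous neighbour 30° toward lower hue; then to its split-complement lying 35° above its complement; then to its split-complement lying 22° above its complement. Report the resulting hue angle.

256°

triadic ↑ +120°: 57 + 120 = 177°
analog 52° ↑ +52°: 177 + 52 = 229°
analog 30° ↓ −30°: 229 − 30 = 199°
split-comp 35° ↑ +215°: 199 + 215 = 414 → 414 − 360 = 54°
split-comp 22° ↑ +202°: 54 + 202 = 256°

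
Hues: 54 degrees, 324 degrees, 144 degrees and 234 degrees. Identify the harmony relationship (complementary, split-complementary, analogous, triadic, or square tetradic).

square tetradic

Sort the hues: 54°, 144°, 234°, 324°.
Successive gaps around the wheel: 90°, 90°, 90°, 90°.
Four hues every 90° form a square tetradic scheme.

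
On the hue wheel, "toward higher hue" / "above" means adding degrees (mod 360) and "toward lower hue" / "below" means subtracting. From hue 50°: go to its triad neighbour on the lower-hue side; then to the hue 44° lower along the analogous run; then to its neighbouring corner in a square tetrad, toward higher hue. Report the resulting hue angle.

336°

50 − 120 = -70 → -70 + 360 = 290°   (triadic ↓)
290 − 44 = 246°   (analog 44° ↓)
246 + 90 = 336°   (square ↑)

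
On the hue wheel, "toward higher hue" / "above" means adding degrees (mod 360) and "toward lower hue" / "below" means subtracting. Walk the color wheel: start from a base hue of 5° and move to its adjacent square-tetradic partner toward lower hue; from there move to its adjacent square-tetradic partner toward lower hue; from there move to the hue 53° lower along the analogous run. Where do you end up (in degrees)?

132°

−90° (square ↓): 5 − 90 = -85 → -85 + 360 = 275°
−90° (square ↓): 275 − 90 = 185°
−53° (analog 53° ↓): 185 − 53 = 132°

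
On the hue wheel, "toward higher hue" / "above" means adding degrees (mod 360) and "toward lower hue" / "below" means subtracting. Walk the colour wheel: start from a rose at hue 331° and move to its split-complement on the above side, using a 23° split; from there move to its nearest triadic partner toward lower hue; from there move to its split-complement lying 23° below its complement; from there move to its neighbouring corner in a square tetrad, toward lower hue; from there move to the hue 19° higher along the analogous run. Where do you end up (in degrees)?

140°

331 + 203 = 534 → 534 − 360 = 174°   (split-comp 23° ↑)
174 − 120 = 54°   (triadic ↓)
54 + 157 = 211°   (split-comp 23° ↓)
211 − 90 = 121°   (square ↓)
121 + 19 = 140°   (analog 19° ↑)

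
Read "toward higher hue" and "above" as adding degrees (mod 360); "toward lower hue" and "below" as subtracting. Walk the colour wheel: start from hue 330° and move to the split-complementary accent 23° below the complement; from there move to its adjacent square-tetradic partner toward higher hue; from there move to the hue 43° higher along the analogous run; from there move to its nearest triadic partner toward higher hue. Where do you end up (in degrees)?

20°

330 + 157 = 487 → 487 − 360 = 127°   (split-comp 23° ↓)
127 + 90 = 217°   (square ↑)
217 + 43 = 260°   (analog 43° ↑)
260 + 120 = 380 → 380 − 360 = 20°   (triadic ↑)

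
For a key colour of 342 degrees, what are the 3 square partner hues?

72°, 162°, 252°

A square tetradic scheme places four hues every 90°.
342 + 90 = 432 → 432 − 360 = 72°
342 + 180 = 522 → 522 − 360 = 162°
342 + 270 = 612 → 612 − 360 = 252°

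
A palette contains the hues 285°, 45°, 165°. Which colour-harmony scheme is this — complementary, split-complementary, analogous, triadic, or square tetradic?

Sort the hues: 45°, 165°, 285°.
Successive gaps around the wheel: 120°, 120°, 120°.
Three hues equally spaced 120° apart form a triad.

triadic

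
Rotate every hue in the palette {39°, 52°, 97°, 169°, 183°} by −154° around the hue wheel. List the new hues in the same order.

39 − 154 = -115 → -115 + 360 = 245°
52 − 154 = -102 → -102 + 360 = 258°
97 − 154 = -57 → -57 + 360 = 303°
169 − 154 = 15°
183 − 154 = 29°

245°, 258°, 303°, 15°, 29°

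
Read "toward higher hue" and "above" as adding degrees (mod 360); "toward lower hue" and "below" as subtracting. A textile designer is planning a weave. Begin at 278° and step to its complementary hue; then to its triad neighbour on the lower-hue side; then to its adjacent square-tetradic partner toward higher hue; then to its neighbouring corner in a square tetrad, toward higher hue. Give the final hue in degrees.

278 + 180 = 458 → 458 − 360 = 98°   (complement)
98 − 120 = -22 → -22 + 360 = 338°   (triadic ↓)
338 + 90 = 428 → 428 − 360 = 68°   (square ↑)
68 + 90 = 158°   (square ↑)

158°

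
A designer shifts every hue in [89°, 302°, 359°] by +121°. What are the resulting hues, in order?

210°, 63°, 120°

89 + 121 = 210°
302 + 121 = 423 → 423 − 360 = 63°
359 + 121 = 480 → 480 − 360 = 120°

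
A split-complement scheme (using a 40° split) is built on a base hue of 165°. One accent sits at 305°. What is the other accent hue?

Split-complementary hues sit 40° either side of the complement.
Complement of the base 165°: 165 + 180 = 345°
The given accent 305° is 40° one side of 345°; the other accent sits 40° the other side: 345 + 40 = 385 → 385 − 360 = 25°

25°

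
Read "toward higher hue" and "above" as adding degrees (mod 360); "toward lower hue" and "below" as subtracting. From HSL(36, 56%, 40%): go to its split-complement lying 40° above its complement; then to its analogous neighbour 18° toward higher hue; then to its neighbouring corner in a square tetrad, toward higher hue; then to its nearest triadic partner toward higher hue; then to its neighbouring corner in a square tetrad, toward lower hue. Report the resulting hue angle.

34°

split-comp 40° ↑ +220°: 36 + 220 = 256°
analog 18° ↑ +18°: 256 + 18 = 274°
square ↑ +90°: 274 + 90 = 364 → 364 − 360 = 4°
triadic ↑ +120°: 4 + 120 = 124°
square ↓ −90°: 124 − 90 = 34°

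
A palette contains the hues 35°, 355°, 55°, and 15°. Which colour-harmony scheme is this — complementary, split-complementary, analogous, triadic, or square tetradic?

Sort the hues: 15°, 35°, 55°, 355°.
Successive gaps around the wheel: 20°, 20°, 300°, 20°.
A run of hues at equal small steps (20°) with one large closing gap is an analogous group.

analogous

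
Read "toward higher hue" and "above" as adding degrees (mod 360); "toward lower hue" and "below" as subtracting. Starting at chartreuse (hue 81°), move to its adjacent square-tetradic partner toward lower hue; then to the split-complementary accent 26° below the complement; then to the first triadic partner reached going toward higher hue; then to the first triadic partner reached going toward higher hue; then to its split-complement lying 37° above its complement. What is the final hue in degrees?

242°

81 − 90 = -9 → -9 + 360 = 351°   (square ↓)
351 + 154 = 505 → 505 − 360 = 145°   (split-comp 26° ↓)
145 + 120 = 265°   (triadic ↑)
265 + 120 = 385 → 385 − 360 = 25°   (triadic ↑)
25 + 217 = 242°   (split-comp 37° ↑)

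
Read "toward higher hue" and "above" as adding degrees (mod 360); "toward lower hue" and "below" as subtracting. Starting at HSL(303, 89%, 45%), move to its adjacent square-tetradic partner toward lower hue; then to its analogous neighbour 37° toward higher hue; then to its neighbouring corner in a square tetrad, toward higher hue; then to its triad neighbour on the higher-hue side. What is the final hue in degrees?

100°

−90° (square ↓): 303 − 90 = 213°
+37° (analog 37° ↑): 213 + 37 = 250°
+90° (square ↑): 250 + 90 = 340°
+120° (triadic ↑): 340 + 120 = 460 → 460 − 360 = 100°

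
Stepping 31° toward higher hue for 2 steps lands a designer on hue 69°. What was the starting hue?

2 steps of 31° (toward higher hue) give a net shift of +62°.
Start = end − shift: 69 − 62 = 7°

7°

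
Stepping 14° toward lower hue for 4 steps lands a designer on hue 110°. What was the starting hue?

166°

4 steps of 14° (toward lower hue) give a net shift of −56°.
Start = end − shift: 110 + 56 = 166°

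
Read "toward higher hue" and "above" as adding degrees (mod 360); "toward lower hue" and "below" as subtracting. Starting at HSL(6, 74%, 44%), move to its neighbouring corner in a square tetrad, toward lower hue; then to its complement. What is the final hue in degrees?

−90° (square ↓): 6 − 90 = -84 → -84 + 360 = 276°
+180° (complement): 276 + 180 = 456 → 456 − 360 = 96°

96°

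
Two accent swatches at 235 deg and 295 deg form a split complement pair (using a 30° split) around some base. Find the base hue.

85°

The accents sit 30° either side of the complement, so the complement is their short-arc midpoint on the wheel.
Short-arc midpoint of 235° and 295°: 265°.
Base is 180° from the complement: 265 − 180 = 85°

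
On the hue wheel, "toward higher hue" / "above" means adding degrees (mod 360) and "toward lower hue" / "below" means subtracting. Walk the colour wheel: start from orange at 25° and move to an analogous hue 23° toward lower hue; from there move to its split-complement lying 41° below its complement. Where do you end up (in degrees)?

141°

analog 23° ↓ −23°: 25 − 23 = 2°
split-comp 41° ↓ +139°: 2 + 139 = 141°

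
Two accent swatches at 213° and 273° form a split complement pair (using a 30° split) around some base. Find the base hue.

The accents sit 30° either side of the complement, so the complement is their short-arc midpoint on the wheel.
Short-arc midpoint of 213° and 273°: 243°.
Base is 180° from the complement: 243 − 180 = 63°

63°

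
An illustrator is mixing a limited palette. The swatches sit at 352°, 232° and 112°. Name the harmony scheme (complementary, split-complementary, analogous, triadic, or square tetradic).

Sort the hues: 112°, 232°, 352°.
Successive gaps around the wheel: 120°, 120°, 120°.
Three hues equally spaced 120° apart form a triad.

triadic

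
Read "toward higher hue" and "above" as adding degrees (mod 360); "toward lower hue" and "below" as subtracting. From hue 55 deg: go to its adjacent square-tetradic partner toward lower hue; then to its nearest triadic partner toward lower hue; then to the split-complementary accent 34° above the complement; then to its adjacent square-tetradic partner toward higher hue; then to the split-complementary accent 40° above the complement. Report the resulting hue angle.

square ↓ −90°: 55 − 90 = -35 → -35 + 360 = 325°
triadic ↓ −120°: 325 − 120 = 205°
split-comp 34° ↑ +214°: 205 + 214 = 419 → 419 − 360 = 59°
square ↑ +90°: 59 + 90 = 149°
split-comp 40° ↑ +220°: 149 + 220 = 369 → 369 − 360 = 9°

9°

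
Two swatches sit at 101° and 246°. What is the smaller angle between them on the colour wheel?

|101 − 246| = 145.
145 ≤ 180, so the shorter arc is 145°.

145°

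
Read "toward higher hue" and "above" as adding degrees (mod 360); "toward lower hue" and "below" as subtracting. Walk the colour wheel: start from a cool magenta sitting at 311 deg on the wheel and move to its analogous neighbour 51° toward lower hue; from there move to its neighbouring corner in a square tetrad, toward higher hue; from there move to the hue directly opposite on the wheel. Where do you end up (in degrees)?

311 − 51 = 260°   (analog 51° ↓)
260 + 90 = 350°   (square ↑)
350 + 180 = 530 → 530 − 360 = 170°   (complement)

170°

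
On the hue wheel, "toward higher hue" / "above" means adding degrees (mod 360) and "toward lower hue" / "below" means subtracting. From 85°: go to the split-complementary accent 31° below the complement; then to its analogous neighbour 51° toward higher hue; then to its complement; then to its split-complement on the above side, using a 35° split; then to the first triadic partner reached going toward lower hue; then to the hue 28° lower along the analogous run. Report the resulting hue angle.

172°

85 + 149 = 234°   (split-comp 31° ↓)
234 + 51 = 285°   (analog 51° ↑)
285 + 180 = 465 → 465 − 360 = 105°   (complement)
105 + 215 = 320°   (split-comp 35° ↑)
320 − 120 = 200°   (triadic ↓)
200 − 28 = 172°   (analog 28° ↓)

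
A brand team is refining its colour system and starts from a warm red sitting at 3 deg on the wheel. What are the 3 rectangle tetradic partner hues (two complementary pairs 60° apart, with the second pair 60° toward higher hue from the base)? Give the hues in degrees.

A rectangular tetradic uses two complementary pairs 60° apart: offsets 0°, 60°, 180°, 240°.
3 + 60 = 63°
3 + 180 = 183°
3 + 240 = 243°

63°, 183°, and 243°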